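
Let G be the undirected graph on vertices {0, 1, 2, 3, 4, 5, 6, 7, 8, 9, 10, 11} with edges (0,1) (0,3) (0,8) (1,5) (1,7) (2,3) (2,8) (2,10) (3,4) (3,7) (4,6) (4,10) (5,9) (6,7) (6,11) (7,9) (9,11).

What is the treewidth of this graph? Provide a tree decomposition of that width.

Treewidth 3.
One such decomposition:
Bags: B1 = {2, 4, 8, 10}  B2 = {2, 3, 4, 8}  B3 = {0, 3, 4, 8}  B4 = {0, 3, 4, 6}  B5 = {0, 3, 6, 7}  B6 = {0, 1, 6, 7}  B7 = {1, 6, 7, 11}  B8 = {1, 7, 9, 11}  B9 = {1, 5, 9, 11}
Tree: B1–B2, B2–B3, B3–B4, B4–B5, B5–B6, B6–B7, B7–B8, B8–B9

Each bag holds 4 vertices, so the decomposition has width 3, which upper-bounds the treewidth. For the lower bound: the 4 vertex sets {2,8,10}, {4}, {3}, {0,1,6,7} are disjoint, each induces a connected subgraph, and every pair is joined by at least one edge of G. Contracting each set to a single vertex therefore yields K_{4} as a minor, and since treewidth is minor-monotone, tw(G) ≥ tw(K_{4}) = 3. Therefore the treewidth is 3.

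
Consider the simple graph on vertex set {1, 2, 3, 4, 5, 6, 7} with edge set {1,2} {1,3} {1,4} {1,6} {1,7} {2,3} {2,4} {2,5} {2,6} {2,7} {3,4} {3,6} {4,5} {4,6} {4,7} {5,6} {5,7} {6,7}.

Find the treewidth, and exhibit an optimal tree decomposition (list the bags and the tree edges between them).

Treewidth 4.
One optimal decomposition is:
Bags: B1 = {1, 2, 4, 6, 7}  B2 = {1, 2, 3, 4, 6}  B3 = {2, 4, 5, 6, 7}
Tree: B1–B2, B1–B3

The largest bag has 5 vertices, giving width 4; this decomposition certifies tw(G) ≤ 4. Conversely, {1, 2, 3, 4, 6} is a clique of size 5, and the vertices of any clique must share a bag in every tree decomposition; so some bag has ≥ 5 vertices and tw(G) ≥ 4. Therefore the treewidth is 4.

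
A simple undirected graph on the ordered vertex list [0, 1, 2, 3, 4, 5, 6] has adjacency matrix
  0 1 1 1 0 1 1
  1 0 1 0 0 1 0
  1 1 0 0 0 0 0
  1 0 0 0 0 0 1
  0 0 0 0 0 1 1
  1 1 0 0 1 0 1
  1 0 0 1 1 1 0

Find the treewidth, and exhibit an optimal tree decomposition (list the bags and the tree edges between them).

The largest bag has 3 vertices, giving width 2; this decomposition certifies tw(G) ≤ 2. Conversely, {0, 1, 2} is a clique of size 3, and the vertices of any clique must share a bag in every tree decomposition; so some bag has ≥ 3 vertices and tw(G) ≥ 2. Hence tw(G) = 2 exactly.

Treewidth 2.
One such decomposition:
Bags: B1 = {0, 1, 5}  B2 = {0, 1, 2}  B3 = {0, 5, 6}  B4 = {4, 5, 6}  B5 = {0, 3, 6}
Tree: B1–B2, B1–B3, B3–B4, B3–B5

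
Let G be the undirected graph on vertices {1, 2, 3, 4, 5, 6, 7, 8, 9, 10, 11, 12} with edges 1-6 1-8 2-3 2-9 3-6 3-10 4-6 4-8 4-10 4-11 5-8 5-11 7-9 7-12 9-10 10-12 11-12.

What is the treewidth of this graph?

3

A width-3 tree decomposition is:
Bags: B1 = {2, 7, 9, 12}  B2 = {2, 9, 10, 12}  B3 = {2, 3, 10, 12}  B4 = {3, 10, 11, 12}  B5 = {3, 4, 10, 11}  B6 = {3, 4, 6, 11}  B7 = {4, 5, 6, 11}  B8 = {4, 5, 6, 8}  B9 = {1, 5, 6, 8}
Tree: B1–B2, B2–B3, B3–B4, B4–B5, B5–B6, B6–B7, B7–B8, B8–B9
Every bag has size at most 4, so the width is 4 − 1 = 3 and tw(G) ≤ 3. For the lower bound: the 4 vertex sets {2,7,9}, {12}, {10}, {3,4,6,11} are disjoint, each induces a connected subgraph, and every pair is joined by at least one edge of G. Contracting each set to a single vertex therefore yields K_{4} as a minor, and since treewidth is minor-monotone, tw(G) ≥ tw(K_{4}) = 3. Combining the bounds, tw(G) = 3.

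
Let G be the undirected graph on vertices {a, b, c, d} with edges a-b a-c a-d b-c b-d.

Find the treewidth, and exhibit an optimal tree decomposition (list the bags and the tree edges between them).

The largest bag has 3 vertices, giving width 2; this decomposition certifies tw(G) ≤ 2. For the lower bound, the 3 vertices {a, b, d} are pairwise adjacent, and any tree decomposition puts a clique entirely inside one bag — forcing width ≥ 2. Combining the bounds, tw(G) = 2.

Treewidth 2.
One such decomposition:
Bags: B1 = {a, b, d}  B2 = {a, b, c}
Tree: B1–B2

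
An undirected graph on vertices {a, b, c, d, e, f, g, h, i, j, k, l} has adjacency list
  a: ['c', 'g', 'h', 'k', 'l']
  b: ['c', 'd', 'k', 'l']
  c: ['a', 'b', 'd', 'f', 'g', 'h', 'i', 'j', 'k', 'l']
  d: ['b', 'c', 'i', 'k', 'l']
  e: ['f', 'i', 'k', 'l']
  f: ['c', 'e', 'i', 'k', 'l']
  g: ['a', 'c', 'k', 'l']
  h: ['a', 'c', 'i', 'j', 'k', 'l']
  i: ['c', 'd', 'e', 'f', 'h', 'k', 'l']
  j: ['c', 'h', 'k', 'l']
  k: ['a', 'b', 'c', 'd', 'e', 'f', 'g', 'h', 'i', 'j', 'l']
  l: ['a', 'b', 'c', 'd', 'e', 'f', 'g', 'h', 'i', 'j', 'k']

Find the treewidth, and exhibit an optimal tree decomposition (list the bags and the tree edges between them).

The largest bag has 5 vertices, giving width 4; this decomposition certifies tw(G) ≤ 4. For the lower bound, the 5 vertices {e, f, i, k, l} are pairwise adjacent, and any tree decomposition puts a clique entirely inside one bag — forcing width ≥ 4. Hence tw(G) = 4 exactly.

Treewidth 4.
One such decomposition:
Bags: B1 = {c, h, i, k, l}  B2 = {c, f, i, k, l}  B3 = {a, c, h, k, l}  B4 = {a, c, g, k, l}  B5 = {e, f, i, k, l}  B6 = {c, h, j, k, l}  B7 = {c, d, i, k, l}  B8 = {b, c, d, k, l}
Tree: B1–B2, B1–B3, B3–B4, B2–B5, B1–B6, B1–B7, B7–B8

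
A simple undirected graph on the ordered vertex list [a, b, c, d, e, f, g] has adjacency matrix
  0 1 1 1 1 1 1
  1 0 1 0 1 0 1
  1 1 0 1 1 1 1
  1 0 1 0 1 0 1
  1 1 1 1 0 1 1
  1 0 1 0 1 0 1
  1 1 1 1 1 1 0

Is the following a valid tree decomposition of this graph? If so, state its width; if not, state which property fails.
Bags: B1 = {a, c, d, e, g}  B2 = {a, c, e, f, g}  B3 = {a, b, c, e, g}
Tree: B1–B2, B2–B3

Yes; width 4.

Checking the three conditions: (i) the bags cover all of {a, b, c, d, e, f, g}; (ii) for each edge, some bag contains both endpoints; (iii) the bags containing any fixed vertex form a subtree. All hold, so the decomposition is valid with width 5 − 1 = 4.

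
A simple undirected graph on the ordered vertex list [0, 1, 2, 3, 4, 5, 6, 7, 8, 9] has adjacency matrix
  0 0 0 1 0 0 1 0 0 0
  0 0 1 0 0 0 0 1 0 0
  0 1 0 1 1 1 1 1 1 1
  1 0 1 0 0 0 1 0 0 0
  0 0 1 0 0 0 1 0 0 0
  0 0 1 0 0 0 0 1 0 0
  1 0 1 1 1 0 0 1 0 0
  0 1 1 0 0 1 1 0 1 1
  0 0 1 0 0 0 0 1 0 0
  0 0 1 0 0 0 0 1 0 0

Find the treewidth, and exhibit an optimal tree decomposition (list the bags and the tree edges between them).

Each bag holds 3 vertices, so the decomposition has width 2, which upper-bounds the treewidth. Conversely, {0, 3, 6} is a clique of size 3, and the vertices of any clique must share a bag in every tree decomposition; so some bag has ≥ 3 vertices and tw(G) ≥ 2. Hence tw(G) = 2 exactly.

Treewidth 2.
One optimal decomposition is:
Bags: B1 = {2, 3, 6}  B2 = {2, 6, 7}  B3 = {2, 7, 8}  B4 = {2, 4, 6}  B5 = {2, 5, 7}  B6 = {2, 7, 9}  B7 = {0, 3, 6}  B8 = {1, 2, 7}
Tree: B1–B2, B2–B3, B2–B4, B3–B5, B5–B6, B1–B7, B5–B8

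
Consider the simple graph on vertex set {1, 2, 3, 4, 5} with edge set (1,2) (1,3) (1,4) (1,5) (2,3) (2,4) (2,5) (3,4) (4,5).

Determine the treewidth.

A width-3 tree decomposition is:
Bags: B1 = {1, 2, 4, 5}  B2 = {1, 2, 3, 4}
Tree: B1–B2
Each bag holds 4 vertices, so the decomposition has width 3, which upper-bounds the treewidth. For the lower bound, the 4 vertices {1, 2, 3, 4} are pairwise adjacent, and any tree decomposition puts a clique entirely inside one bag — forcing width ≥ 3. Hence tw(G) = 3 exactly.

3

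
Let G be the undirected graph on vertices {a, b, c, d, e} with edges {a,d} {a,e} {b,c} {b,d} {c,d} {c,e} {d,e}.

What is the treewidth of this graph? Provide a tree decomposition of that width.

Treewidth 2.
One such decomposition:
Bags: B1 = {c, d, e}  B2 = {b, c, d}  B3 = {a, d, e}
Tree: B1–B2, B1–B3

The largest bag has 3 vertices, giving width 2; this decomposition certifies tw(G) ≤ 2. On the other hand G contains the 3-clique {c, d, e}. A clique must lie in a single bag of any decomposition, so no decomposition can have width below 2. Therefore the treewidth is 2.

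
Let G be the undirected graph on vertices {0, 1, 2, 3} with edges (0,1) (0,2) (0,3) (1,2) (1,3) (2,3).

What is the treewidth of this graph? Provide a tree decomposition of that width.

Treewidth 3.
One optimal decomposition is:
Bags: B1 = {0, 1, 2, 3}
Tree: (single bag)

A single bag containing all 4 vertices is trivially a valid decomposition of width 3. Conversely, {0, 1, 2, 3} is a clique of size 4, and the vertices of any clique must share a bag in every tree decomposition; so some bag has ≥ 4 vertices and tw(G) ≥ 3. Combining the bounds, tw(G) = 3.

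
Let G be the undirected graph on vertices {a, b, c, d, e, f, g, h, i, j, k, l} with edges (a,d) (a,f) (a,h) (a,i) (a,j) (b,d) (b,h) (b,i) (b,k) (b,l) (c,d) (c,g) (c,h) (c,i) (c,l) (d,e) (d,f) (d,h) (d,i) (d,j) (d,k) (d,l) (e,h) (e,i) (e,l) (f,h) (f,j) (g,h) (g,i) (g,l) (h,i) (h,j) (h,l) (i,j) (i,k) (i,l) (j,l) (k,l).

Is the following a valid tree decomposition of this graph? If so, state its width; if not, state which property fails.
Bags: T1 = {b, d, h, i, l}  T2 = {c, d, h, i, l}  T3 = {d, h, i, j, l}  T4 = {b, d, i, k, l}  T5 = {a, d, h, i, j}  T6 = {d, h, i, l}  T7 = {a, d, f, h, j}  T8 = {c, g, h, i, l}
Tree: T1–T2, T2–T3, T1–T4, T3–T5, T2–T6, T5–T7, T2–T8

No — vertex e appears in no bag.

A tree decomposition must satisfy three properties: every vertex lies in some bag; for every edge, both endpoints lie together in some bag; and for every vertex, the bags containing it form a connected subtree. Here vertex e appears in no bag, so the decomposition is invalid.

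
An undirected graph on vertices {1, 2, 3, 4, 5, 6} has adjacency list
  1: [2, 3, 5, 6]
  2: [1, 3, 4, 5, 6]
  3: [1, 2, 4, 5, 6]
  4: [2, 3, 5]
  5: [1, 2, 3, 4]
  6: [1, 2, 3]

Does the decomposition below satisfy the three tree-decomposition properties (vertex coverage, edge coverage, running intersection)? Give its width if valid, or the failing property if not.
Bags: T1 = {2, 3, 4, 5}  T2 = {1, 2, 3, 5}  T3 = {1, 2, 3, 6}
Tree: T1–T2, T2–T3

Yes; width 3.

Every vertex of G appears in some bag (union = {1, 2, 3, 4, 5, 6}); every edge is covered by a bag; and for each vertex v the set of bags containing v is connected in the bag tree. The decomposition is therefore valid. The largest bag has 4 vertices, so the width is 3.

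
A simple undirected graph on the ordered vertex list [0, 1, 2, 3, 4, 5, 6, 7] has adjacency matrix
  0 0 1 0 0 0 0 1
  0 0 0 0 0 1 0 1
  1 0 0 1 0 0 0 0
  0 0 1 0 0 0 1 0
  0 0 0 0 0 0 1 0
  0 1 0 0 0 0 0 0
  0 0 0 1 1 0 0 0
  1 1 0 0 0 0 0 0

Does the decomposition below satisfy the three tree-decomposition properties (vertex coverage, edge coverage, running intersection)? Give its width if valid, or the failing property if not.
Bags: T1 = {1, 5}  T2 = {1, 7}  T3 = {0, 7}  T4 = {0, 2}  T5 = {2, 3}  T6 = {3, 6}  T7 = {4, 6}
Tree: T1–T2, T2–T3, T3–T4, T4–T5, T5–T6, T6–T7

Yes; width 1.

Checking the three conditions: (i) the bags cover all of {0, 1, 2, 3, 4, 5, 6, 7}; (ii) for each edge, some bag contains both endpoints; (iii) the bags containing any fixed vertex form a subtree. All hold, so the decomposition is valid with width 2 − 1 = 1.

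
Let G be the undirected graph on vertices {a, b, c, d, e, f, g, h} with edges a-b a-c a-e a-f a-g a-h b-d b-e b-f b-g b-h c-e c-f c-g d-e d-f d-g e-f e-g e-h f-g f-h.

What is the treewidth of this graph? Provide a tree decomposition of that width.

The largest bag has 5 vertices, giving width 4; this decomposition certifies tw(G) ≤ 4. Conversely, {b, d, e, f, g} is a clique of size 5, and the vertices of any clique must share a bag in every tree decomposition; so some bag has ≥ 5 vertices and tw(G) ≥ 4. Therefore the treewidth is 4.

Treewidth 4.
One such decomposition:
Bags: B1 = {b, d, e, f, g}  B2 = {a, b, e, f, g}  B3 = {a, b, e, f, h}  B4 = {a, c, e, f, g}
Tree: B1–B2, B2–B3, B2–B4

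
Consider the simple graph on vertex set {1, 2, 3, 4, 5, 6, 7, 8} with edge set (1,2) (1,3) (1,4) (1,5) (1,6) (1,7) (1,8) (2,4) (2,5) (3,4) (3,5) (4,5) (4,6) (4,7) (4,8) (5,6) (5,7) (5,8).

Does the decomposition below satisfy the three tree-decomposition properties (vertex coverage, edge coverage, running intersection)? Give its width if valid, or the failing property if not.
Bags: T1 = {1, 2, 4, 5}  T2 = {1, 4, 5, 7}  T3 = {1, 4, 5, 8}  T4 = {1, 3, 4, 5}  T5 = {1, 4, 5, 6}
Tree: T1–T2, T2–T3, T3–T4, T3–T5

Yes; width 3.

Checking the three conditions: (i) the bags cover all of {1, 2, 3, 4, 5, 6, 7, 8}; (ii) for each edge, some bag contains both endpoints; (iii) the bags containing any fixed vertex form a subtree. All hold, so the decomposition is valid with width 4 − 1 = 3.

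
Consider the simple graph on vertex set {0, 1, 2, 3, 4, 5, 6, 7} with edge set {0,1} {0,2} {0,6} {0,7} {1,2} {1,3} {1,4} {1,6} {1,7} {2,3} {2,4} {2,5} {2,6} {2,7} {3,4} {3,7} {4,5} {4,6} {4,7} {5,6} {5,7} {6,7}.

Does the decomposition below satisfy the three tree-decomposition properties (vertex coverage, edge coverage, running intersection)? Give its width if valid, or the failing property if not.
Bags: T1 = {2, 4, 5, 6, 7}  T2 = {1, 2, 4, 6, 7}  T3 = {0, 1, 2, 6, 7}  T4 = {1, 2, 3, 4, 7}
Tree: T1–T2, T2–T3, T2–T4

Every vertex of G appears in some bag (union = {0, 1, 2, 3, 4, 5, 6, 7}); every edge is covered by a bag; and for each vertex v the set of bags containing v is connected in the bag tree. The decomposition is therefore valid. The largest bag has 5 vertices, so the width is 4.

Yes; width 4.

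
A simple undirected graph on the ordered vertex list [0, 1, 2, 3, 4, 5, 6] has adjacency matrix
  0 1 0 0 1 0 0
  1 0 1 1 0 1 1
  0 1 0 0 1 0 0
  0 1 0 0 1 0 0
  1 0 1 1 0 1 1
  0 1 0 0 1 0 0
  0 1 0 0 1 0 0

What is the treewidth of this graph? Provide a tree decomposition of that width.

Each bag holds 3 vertices, so the decomposition has width 2, which upper-bounds the treewidth. The edges 4–2–1–0–4 form a cycle, so G is not a tree and its treewidth is at least 2. Combining the bounds, tw(G) = 2.

Treewidth 2.
One such decomposition:
Bags: B1 = {1, 2, 4}  B2 = {0, 1, 4}  B3 = {1, 3, 4}  B4 = {1, 4, 6}  B5 = {1, 4, 5}
Tree: B1–B2, B2–B3, B3–B4, B4–B5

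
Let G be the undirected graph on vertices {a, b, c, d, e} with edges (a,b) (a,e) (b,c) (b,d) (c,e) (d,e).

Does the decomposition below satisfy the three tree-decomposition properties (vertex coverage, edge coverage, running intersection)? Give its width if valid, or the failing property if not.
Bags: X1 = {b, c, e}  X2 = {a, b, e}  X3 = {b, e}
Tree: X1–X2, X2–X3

A tree decomposition must satisfy three properties: every vertex lies in some bag; for every edge, both endpoints lie together in some bag; and for every vertex, the bags containing it form a connected subtree. Here vertex d appears in no bag, so the decomposition is invalid.

No — vertex d appears in no bag.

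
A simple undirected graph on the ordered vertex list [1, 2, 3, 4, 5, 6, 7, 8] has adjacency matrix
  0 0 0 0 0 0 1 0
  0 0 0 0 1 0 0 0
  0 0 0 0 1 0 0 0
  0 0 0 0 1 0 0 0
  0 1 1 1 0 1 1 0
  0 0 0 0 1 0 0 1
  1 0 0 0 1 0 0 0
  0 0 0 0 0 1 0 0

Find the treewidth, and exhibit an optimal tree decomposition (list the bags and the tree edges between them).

Every bag has size at most 2, so the width is 2 − 1 = 1 and tw(G) ≤ 1. G has an edge, so its treewidth is at least 1. The upper and lower bounds meet at 1, so that is the treewidth.

Treewidth 1.
One optimal decomposition is:
Bags: B1 = {5, 7}  B2 = {5, 6}  B3 = {3, 5}  B4 = {4, 5}  B5 = {6, 8}  B6 = {1, 7}  B7 = {2, 5}
Tree: B1–B2, B2–B3, B2–B4, B2–B5, B1–B6, B2–B7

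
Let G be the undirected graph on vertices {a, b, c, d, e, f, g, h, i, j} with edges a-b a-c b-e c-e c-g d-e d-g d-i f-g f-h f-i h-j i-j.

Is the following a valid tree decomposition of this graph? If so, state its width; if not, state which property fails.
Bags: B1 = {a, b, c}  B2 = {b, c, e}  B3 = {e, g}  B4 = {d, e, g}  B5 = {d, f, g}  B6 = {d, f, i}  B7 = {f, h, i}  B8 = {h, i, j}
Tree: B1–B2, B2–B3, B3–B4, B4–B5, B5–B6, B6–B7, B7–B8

No — edge (c,g) lies in no bag.

A tree decomposition must satisfy three properties: every vertex lies in some bag; for every edge, both endpoints lie together in some bag; and for every vertex, the bags containing it form a connected subtree. Here edge (c,g) lies in no bag, so the decomposition is invalid.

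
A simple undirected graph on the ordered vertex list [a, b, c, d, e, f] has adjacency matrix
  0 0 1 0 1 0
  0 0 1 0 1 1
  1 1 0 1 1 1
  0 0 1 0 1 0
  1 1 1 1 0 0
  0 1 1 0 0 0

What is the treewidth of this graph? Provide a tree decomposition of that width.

Treewidth 2.
One optimal decomposition is:
Bags: B1 = {b, c, e}  B2 = {b, c, f}  B3 = {c, d, e}  B4 = {a, c, e}
Tree: B1–B2, B1–B3, B3–B4

Each bag holds 3 vertices, so the decomposition has width 2, which upper-bounds the treewidth. For the lower bound, the 3 vertices {c, d, e} are pairwise adjacent, and any tree decomposition puts a clique entirely inside one bag — forcing width ≥ 2. Hence tw(G) = 2 exactly.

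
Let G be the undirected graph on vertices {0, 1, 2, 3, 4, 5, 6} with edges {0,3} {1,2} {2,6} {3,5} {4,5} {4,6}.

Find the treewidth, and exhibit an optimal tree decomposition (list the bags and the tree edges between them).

The largest bag has 2 vertices, giving width 1; this decomposition certifies tw(G) ≤ 1. G has an edge, so its treewidth is at least 1. Hence tw(G) = 1 exactly.

Treewidth 1.
Bags: B1 = {1, 2}  B2 = {2, 6}  B3 = {4, 6}  B4 = {4, 5}  B5 = {3, 5}  B6 = {0, 3}
Tree: B1–B2, B2–B3, B3–B4, B4–B5, B5–B6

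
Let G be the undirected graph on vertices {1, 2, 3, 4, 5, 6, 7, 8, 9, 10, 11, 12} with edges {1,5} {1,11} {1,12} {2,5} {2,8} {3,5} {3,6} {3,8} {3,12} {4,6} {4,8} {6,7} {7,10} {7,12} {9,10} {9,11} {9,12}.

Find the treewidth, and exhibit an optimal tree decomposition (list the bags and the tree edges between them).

Each bag holds 4 vertices, so the decomposition has width 3, which upper-bounds the treewidth. For the lower bound: the 4 vertex sets {9,10,11}, {1}, {12}, {3,5,6,7} are disjoint, each induces a connected subgraph, and every pair is joined by at least one edge of G. Contracting each set to a single vertex therefore yields K_{4} as a minor, and since treewidth is minor-monotone, tw(G) ≥ tw(K_{4}) = 3. Combining the bounds, tw(G) = 3.

Treewidth 3.
Bags: B1 = {1, 9, 10, 11}  B2 = {1, 9, 10, 12}  B3 = {1, 7, 10, 12}  B4 = {1, 5, 7, 12}  B5 = {3, 5, 7, 12}  B6 = {3, 5, 6, 7}  B7 = {2, 3, 5, 6}  B8 = {2, 3, 6, 8}  B9 = {2, 4, 6, 8}
Tree: B1–B2, B2–B3, B3–B4, B4–B5, B5–B6, B6–B7, B7–B8, B8–B9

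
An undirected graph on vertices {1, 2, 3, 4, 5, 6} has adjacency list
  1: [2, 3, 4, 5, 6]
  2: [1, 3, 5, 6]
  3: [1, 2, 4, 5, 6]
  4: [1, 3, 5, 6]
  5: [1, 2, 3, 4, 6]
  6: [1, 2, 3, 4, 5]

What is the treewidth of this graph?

A width-4 tree decomposition is:
Bags: B1 = {1, 2, 3, 5, 6}  B2 = {1, 3, 4, 5, 6}
Tree: B1–B2
The largest bag has 5 vertices, giving width 4; this decomposition certifies tw(G) ≤ 4. Conversely, {1, 2, 3, 5, 6} is a clique of size 5, and the vertices of any clique must share a bag in every tree decomposition; so some bag has ≥ 5 vertices and tw(G) ≥ 4. Combining the bounds, tw(G) = 4.

4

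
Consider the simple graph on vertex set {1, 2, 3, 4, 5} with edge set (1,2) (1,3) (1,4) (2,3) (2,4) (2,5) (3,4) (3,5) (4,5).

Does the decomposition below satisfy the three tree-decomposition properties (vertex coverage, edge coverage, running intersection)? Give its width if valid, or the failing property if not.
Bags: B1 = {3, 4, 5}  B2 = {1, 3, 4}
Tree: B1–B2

No — vertex 2 appears in no bag.

A tree decomposition must satisfy three properties: every vertex lies in some bag; for every edge, both endpoints lie together in some bag; and for every vertex, the bags containing it form a connected subtree. Here vertex 2 appears in no bag, so the decomposition is invalid.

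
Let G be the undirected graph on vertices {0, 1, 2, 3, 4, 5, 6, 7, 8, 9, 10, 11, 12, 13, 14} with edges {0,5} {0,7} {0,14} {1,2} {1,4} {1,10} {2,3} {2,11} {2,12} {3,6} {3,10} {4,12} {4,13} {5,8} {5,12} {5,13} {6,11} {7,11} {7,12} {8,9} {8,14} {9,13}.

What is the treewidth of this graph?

3

A width-3 tree decomposition is:
Bags: B1 = {0, 8, 9, 14}  B2 = {0, 5, 8, 9}  B3 = {0, 5, 9, 13}  B4 = {0, 5, 7, 13}  B5 = {5, 7, 12, 13}  B6 = {4, 7, 12, 13}  B7 = {4, 7, 11, 12}  B8 = {2, 4, 11, 12}  B9 = {1, 2, 4, 11}  B10 = {1, 2, 6, 11}  B11 = {1, 2, 3, 6}  B12 = {1, 3, 6, 10}
Tree: B1–B2, B2–B3, B3–B4, B4–B5, B5–B6, B6–B7, B7–B8, B8–B9, B9–B10, B10–B11, B11–B12
The largest bag has 4 vertices, giving width 3; this decomposition certifies tw(G) ≤ 3. For the lower bound: the 4 vertex sets {8,9,14}, {0}, {5}, {4,7,12,13} are disjoint, each induces a connected subgraph, and every pair is joined by at least one edge of G. Contracting each set to a single vertex therefore yields K_{4} as a minor, and since treewidth is minor-monotone, tw(G) ≥ tw(K_{4}) = 3. Hence tw(G) = 3 exactly.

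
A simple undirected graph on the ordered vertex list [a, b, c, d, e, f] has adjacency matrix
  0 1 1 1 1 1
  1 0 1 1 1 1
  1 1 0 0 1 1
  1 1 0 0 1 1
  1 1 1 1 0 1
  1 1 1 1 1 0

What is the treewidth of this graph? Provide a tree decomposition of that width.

Each bag holds 5 vertices, so the decomposition has width 4, which upper-bounds the treewidth. For the lower bound, the 5 vertices {a, b, d, e, f} are pairwise adjacent, and any tree decomposition puts a clique entirely inside one bag — forcing width ≥ 4. Combining the bounds, tw(G) = 4.

Treewidth 4.
Bags: B1 = {a, b, c, e, f}  B2 = {a, b, d, e, f}
Tree: B1–B2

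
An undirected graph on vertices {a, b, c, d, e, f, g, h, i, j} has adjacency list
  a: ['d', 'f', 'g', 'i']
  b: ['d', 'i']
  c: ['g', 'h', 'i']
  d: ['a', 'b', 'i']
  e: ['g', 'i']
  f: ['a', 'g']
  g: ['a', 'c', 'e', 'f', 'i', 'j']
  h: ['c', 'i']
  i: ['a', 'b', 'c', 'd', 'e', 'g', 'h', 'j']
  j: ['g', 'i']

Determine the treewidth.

A width-2 tree decomposition is:
Bags: B1 = {a, g, i}  B2 = {e, g, i}  B3 = {a, d, i}  B4 = {b, d, i}  B5 = {c, g, i}  B6 = {a, f, g}  B7 = {c, h, i}  B8 = {g, i, j}
Tree: B1–B2, B1–B3, B3–B4, B1–B5, B1–B6, B5–B7, B1–B8
Each bag holds 3 vertices, so the decomposition has width 2, which upper-bounds the treewidth. For the lower bound, the 3 vertices {a, f, g} are pairwise adjacent, and any tree decomposition puts a clique entirely inside one bag — forcing width ≥ 2. Combining the bounds, tw(G) = 2.

2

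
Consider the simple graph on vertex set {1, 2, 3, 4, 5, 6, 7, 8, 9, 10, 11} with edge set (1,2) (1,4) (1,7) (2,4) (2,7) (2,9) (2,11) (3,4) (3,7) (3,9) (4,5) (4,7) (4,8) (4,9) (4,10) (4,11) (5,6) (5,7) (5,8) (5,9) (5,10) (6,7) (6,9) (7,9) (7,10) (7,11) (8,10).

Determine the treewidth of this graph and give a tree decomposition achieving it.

The largest bag has 4 vertices, giving width 3; this decomposition certifies tw(G) ≤ 3. For the lower bound, the 4 vertices {4, 5, 8, 10} are pairwise adjacent, and any tree decomposition puts a clique entirely inside one bag — forcing width ≥ 3. Combining the bounds, tw(G) = 3.

Treewidth 3.
One such decomposition:
Bags: B1 = {3, 4, 7, 9}  B2 = {2, 4, 7, 9}  B3 = {4, 5, 7, 9}  B4 = {2, 4, 7, 11}  B5 = {1, 2, 4, 7}  B6 = {4, 5, 7, 10}  B7 = {5, 6, 7, 9}  B8 = {4, 5, 8, 10}
Tree: B1–B2, B1–B3, B2–B4, B2–B5, B3–B6, B3–B7, B6–B8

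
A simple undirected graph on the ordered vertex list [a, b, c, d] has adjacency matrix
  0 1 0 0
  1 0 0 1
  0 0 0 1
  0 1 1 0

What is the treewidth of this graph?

1

A width-1 tree decomposition is:
Bags: B1 = {b, d}  B2 = {c, d}  B3 = {a, b}
Tree: B1–B2, B1–B3
Every bag has size at most 2, so the width is 2 − 1 = 1 and tw(G) ≤ 1. Any graph with an edge has treewidth ≥ 1, and G has the edge b–d. Hence tw(G) = 1 exactly.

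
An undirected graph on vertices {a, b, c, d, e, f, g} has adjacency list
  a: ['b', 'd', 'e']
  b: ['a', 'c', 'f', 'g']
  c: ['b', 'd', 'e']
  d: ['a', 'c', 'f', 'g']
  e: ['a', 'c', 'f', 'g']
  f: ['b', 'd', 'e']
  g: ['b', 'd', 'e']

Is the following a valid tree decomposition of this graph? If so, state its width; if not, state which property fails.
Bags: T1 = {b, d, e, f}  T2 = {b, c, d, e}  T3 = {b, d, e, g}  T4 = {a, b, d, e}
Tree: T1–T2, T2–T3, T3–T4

Yes; width 3.

Checking the three conditions: (i) the bags cover all of {a, b, c, d, e, f, g}; (ii) for each edge, some bag contains both endpoints; (iii) the bags containing any fixed vertex form a subtree. All hold, so the decomposition is valid with width 4 − 1 = 3.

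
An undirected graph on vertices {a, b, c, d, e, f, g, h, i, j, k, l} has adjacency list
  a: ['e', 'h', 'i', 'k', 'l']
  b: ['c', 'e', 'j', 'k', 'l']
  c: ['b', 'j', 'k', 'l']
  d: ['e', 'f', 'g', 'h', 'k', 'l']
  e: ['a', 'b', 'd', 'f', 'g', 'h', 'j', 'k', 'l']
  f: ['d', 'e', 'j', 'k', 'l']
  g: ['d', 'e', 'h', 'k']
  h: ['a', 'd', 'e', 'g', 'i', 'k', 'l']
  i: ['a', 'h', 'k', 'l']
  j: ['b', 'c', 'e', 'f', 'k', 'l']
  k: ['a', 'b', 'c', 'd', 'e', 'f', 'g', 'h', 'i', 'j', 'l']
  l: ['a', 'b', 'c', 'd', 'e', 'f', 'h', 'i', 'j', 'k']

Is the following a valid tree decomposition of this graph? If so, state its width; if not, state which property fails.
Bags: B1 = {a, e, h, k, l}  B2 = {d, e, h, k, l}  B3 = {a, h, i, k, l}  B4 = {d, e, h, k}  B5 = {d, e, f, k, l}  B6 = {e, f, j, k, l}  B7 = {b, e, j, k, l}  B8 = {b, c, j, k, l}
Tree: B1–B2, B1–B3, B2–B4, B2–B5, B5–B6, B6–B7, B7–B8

A tree decomposition must satisfy three properties: every vertex lies in some bag; for every edge, both endpoints lie together in some bag; and for every vertex, the bags containing it form a connected subtree. Here vertex g appears in no bag, so the decomposition is invalid.

No — vertex g appears in no bag.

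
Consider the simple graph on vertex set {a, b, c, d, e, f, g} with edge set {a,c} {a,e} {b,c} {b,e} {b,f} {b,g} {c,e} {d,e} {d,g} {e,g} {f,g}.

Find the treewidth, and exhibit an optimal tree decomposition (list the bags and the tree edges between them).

Treewidth 2.
Bags: B1 = {b, e, g}  B2 = {b, f, g}  B3 = {b, c, e}  B4 = {a, c, e}  B5 = {d, e, g}
Tree: B1–B2, B1–B3, B3–B4, B1–B5

Every bag has size at most 3, so the width is 3 − 1 = 2 and tw(G) ≤ 2. On the other hand G contains the 3-clique {d, e, g}. A clique must lie in a single bag of any decomposition, so no decomposition can have width below 2. Hence tw(G) = 2 exactly.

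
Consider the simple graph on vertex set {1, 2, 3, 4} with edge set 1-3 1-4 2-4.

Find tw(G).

1

A width-1 tree decomposition is:
Bags: B1 = {1, 3}  B2 = {1, 4}  B3 = {2, 4}
Tree: B1–B2, B2–B3
The largest bag has 2 vertices, giving width 1; this decomposition certifies tw(G) ≤ 1. Any graph with an edge has treewidth ≥ 1, and G has the edge 3–1. Therefore the treewidth is 1.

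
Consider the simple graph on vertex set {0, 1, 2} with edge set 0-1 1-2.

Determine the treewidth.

1

A width-1 tree decomposition is:
Bags: B1 = {0, 1}  B2 = {1, 2}
Tree: B1–B2
Every bag has size at most 2, so the width is 2 − 1 = 1 and tw(G) ≤ 1. G has an edge, so its treewidth is at least 1. Hence tw(G) = 1 exactly.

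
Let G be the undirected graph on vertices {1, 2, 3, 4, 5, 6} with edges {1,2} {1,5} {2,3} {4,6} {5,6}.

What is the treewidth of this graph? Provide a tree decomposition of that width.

Treewidth 1.
One optimal decomposition is:
Bags: B1 = {2, 3}  B2 = {1, 2}  B3 = {1, 5}  B4 = {5, 6}  B5 = {4, 6}
Tree: B1–B2, B2–B3, B3–B4, B4–B5

Each bag holds 2 vertices, so the decomposition has width 1, which upper-bounds the treewidth. Since G has at least one edge (e.g. 3–2), it is not an edgeless graph, so tw(G) ≥ 1. The upper and lower bounds meet at 1, so that is the treewidth.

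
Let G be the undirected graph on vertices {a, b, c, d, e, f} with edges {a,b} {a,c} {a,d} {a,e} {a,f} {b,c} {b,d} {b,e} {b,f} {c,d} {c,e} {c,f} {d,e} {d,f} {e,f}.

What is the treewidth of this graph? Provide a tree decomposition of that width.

A single bag containing all 6 vertices is trivially a valid decomposition of width 5. For the lower bound, the 6 vertices {a, b, c, d, e, f} are pairwise adjacent, and any tree decomposition puts a clique entirely inside one bag — forcing width ≥ 5. Combining the bounds, tw(G) = 5.

Treewidth 5.
One such decomposition:
Bags: B1 = {a, b, c, d, e, f}
Tree: (single bag)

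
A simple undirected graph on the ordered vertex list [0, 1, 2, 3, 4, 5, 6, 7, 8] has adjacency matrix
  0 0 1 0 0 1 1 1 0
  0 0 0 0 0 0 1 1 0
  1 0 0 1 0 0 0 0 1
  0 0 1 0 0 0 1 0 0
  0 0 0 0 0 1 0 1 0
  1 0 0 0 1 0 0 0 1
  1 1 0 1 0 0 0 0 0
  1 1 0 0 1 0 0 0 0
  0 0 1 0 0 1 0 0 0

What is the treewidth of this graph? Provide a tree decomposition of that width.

Each bag holds 4 vertices, so the decomposition has width 3, which upper-bounds the treewidth. For the lower bound: the 4 vertex sets {2,3,8}, {6}, {0}, {1,4,5,7} are disjoint, each induces a connected subgraph, and every pair is joined by at least one edge of G. Contracting each set to a single vertex therefore yields K_{4} as a minor, and since treewidth is minor-monotone, tw(G) ≥ tw(K_{4}) = 3. Hence tw(G) = 3 exactly.

Treewidth 3.
One optimal decomposition is:
Bags: B1 = {2, 3, 6, 8}  B2 = {0, 2, 6, 8}  B3 = {0, 5, 6, 8}  B4 = {0, 1, 5, 6}  B5 = {0, 1, 5, 7}  B6 = {1, 4, 5, 7}
Tree: B1–B2, B2–B3, B3–B4, B4–B5, B5–B6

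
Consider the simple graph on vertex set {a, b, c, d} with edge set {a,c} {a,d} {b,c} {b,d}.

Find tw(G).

2

A width-2 tree decomposition is:
Bags: B1 = {a, b, c}  B2 = {a, b, d}
Tree: B1–B2
Every bag has size at most 3, so the width is 3 − 1 = 2 and tw(G) ≤ 2. Since a–c–b–d–a is a cycle in G, G is not acyclic. Forests are exactly the graphs of treewidth ≤ 1, so tw(G) ≥ 2. Hence tw(G) = 2 exactly.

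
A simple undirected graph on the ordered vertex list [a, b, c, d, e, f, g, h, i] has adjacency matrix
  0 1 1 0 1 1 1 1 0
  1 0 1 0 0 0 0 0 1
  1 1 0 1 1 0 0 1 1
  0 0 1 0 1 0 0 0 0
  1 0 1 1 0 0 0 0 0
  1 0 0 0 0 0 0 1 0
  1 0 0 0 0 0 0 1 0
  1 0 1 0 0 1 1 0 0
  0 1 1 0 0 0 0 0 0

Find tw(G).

A width-2 tree decomposition is:
Bags: B1 = {a, b, c}  B2 = {a, c, h}  B3 = {a, f, h}  B4 = {a, c, e}  B5 = {b, c, i}  B6 = {a, g, h}  B7 = {c, d, e}
Tree: B1–B2, B2–B3, B1–B4, B1–B5, B2–B6, B4–B7
Every bag has size at most 3, so the width is 3 − 1 = 2 and tw(G) ≤ 2. For the lower bound, the 3 vertices {a, g, h} are pairwise adjacent, and any tree decomposition puts a clique entirely inside one bag — forcing width ≥ 2. Therefore the treewidth is 2.

2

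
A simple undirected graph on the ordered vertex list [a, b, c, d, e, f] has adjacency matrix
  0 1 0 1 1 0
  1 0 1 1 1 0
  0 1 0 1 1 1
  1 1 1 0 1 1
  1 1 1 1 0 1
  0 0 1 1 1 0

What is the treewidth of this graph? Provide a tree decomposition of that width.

Each bag holds 4 vertices, so the decomposition has width 3, which upper-bounds the treewidth. Conversely, {c, d, e, f} is a clique of size 4, and the vertices of any clique must share a bag in every tree decomposition; so some bag has ≥ 4 vertices and tw(G) ≥ 3. Combining the bounds, tw(G) = 3.

Treewidth 3.
One such decomposition:
Bags: B1 = {b, c, d, e}  B2 = {a, b, d, e}  B3 = {c, d, e, f}
Tree: B1–B2, B1–B3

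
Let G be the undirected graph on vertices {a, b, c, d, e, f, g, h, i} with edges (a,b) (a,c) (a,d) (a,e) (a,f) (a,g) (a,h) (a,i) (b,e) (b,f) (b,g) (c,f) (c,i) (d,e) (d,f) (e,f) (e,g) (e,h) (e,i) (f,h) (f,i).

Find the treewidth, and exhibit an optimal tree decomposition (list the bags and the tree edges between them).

Each bag holds 4 vertices, so the decomposition has width 3, which upper-bounds the treewidth. Conversely, {a, b, e, g} is a clique of size 4, and the vertices of any clique must share a bag in every tree decomposition; so some bag has ≥ 4 vertices and tw(G) ≥ 3. Combining the bounds, tw(G) = 3.

Treewidth 3.
Bags: B1 = {a, b, e, f}  B2 = {a, e, f, i}  B3 = {a, d, e, f}  B4 = {a, c, f, i}  B5 = {a, e, f, h}  B6 = {a, b, e, g}
Tree: B1–B2, B2–B3, B2–B4, B3–B5, B1–B6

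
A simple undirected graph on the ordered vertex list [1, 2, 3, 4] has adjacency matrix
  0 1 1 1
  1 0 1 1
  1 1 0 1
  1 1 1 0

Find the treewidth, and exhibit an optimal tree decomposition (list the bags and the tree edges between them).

Treewidth 3.
One optimal decomposition is:
Bags: B1 = {1, 2, 3, 4}
Tree: (single bag)

A single bag containing all 4 vertices is trivially a valid decomposition of width 3. On the other hand G contains the 4-clique {1, 2, 3, 4}. A clique must lie in a single bag of any decomposition, so no decomposition can have width below 3. The upper and lower bounds meet at 3, so that is the treewidth.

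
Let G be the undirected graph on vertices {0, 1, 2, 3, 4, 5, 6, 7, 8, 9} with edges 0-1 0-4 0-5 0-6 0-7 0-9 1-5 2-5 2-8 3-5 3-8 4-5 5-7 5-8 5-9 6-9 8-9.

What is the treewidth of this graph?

2

A width-2 tree decomposition is:
Bags: B1 = {5, 8, 9}  B2 = {2, 5, 8}  B3 = {0, 5, 9}  B4 = {0, 4, 5}  B5 = {3, 5, 8}  B6 = {0, 1, 5}  B7 = {0, 5, 7}  B8 = {0, 6, 9}
Tree: B1–B2, B1–B3, B3–B4, B1–B5, B4–B6, B6–B7, B3–B8
Every bag has size at most 3, so the width is 3 − 1 = 2 and tw(G) ≤ 2. Conversely, {0, 1, 5} is a clique of size 3, and the vertices of any clique must share a bag in every tree decomposition; so some bag has ≥ 3 vertices and tw(G) ≥ 2. Hence tw(G) = 2 exactly.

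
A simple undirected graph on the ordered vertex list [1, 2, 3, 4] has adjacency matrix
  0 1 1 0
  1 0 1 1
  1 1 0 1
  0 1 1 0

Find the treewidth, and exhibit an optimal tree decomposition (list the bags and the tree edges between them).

The largest bag has 3 vertices, giving width 2; this decomposition certifies tw(G) ≤ 2. Conversely, {1, 2, 3} is a clique of size 3, and the vertices of any clique must share a bag in every tree decomposition; so some bag has ≥ 3 vertices and tw(G) ≥ 2. Combining the bounds, tw(G) = 2.

Treewidth 2.
One such decomposition:
Bags: B1 = {1, 2, 3}  B2 = {2, 3, 4}
Tree: B1–B2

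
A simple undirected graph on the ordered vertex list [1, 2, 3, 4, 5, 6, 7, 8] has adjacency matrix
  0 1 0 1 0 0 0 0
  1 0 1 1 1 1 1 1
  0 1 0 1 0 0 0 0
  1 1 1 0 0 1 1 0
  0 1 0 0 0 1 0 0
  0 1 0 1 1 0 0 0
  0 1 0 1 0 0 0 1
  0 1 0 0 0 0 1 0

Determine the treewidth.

2

A width-2 tree decomposition is:
Bags: B1 = {2, 4, 6}  B2 = {2, 4, 7}  B3 = {2, 7, 8}  B4 = {2, 5, 6}  B5 = {2, 3, 4}  B6 = {1, 2, 4}
Tree: B1–B2, B2–B3, B1–B4, B2–B5, B2–B6
The largest bag has 3 vertices, giving width 2; this decomposition certifies tw(G) ≤ 2. Conversely, {2, 7, 8} is a clique of size 3, and the vertices of any clique must share a bag in every tree decomposition; so some bag has ≥ 3 vertices and tw(G) ≥ 2. Hence tw(G) = 2 exactly.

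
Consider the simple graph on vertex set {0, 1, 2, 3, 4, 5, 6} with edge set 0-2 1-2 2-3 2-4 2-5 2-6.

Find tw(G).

1

A width-1 tree decomposition is:
Bags: B1 = {1, 2}  B2 = {2, 4}  B3 = {2, 3}  B4 = {0, 2}  B5 = {2, 5}  B6 = {2, 6}
Tree: B1–B2, B2–B3, B2–B4, B4–B5, B3–B6
Each bag holds 2 vertices, so the decomposition has width 1, which upper-bounds the treewidth. Any graph with an edge has treewidth ≥ 1, and G has the edge 2–1. The upper and lower bounds meet at 1, so that is the treewidth.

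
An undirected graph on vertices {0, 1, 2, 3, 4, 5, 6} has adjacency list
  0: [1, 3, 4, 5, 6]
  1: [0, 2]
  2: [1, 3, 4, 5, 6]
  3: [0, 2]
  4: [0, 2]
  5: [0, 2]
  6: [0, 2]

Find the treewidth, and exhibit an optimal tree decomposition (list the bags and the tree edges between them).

Each bag holds 3 vertices, so the decomposition has width 2, which upper-bounds the treewidth. For the lower bound, G contains the cycle 2–5–0–6–2, so G is not a forest; only forests have treewidth ≤ 1, hence tw(G) ≥ 2. The upper and lower bounds meet at 2, so that is the treewidth.

Treewidth 2.
One optimal decomposition is:
Bags: B1 = {0, 2, 5}  B2 = {0, 2, 6}  B3 = {0, 2, 4}  B4 = {0, 2, 3}  B5 = {0, 1, 2}
Tree: B1–B2, B2–B3, B3–B4, B4–B5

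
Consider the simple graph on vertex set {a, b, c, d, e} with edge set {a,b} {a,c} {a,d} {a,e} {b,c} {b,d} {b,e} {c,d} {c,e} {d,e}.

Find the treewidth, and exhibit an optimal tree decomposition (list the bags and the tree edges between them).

Treewidth 4.
Bags: B1 = {a, b, c, d, e}
Tree: (single bag)

A single bag containing all 5 vertices is trivially a valid decomposition of width 4. Conversely, {a, b, c, d, e} is a clique of size 5, and the vertices of any clique must share a bag in every tree decomposition; so some bag has ≥ 5 vertices and tw(G) ≥ 4. Therefore the treewidth is 4.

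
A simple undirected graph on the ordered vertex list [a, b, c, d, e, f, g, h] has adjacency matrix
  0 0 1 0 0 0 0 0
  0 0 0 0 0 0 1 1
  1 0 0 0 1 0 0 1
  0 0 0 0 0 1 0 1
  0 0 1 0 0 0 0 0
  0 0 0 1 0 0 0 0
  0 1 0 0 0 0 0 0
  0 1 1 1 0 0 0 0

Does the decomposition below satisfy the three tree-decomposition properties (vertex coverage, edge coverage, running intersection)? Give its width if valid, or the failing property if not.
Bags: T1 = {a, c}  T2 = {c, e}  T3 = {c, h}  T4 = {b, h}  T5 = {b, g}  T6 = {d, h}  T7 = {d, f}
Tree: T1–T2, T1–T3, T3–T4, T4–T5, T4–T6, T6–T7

Vertex coverage: the bags together contain {a, b, c, d, e, f, g, h}, the full vertex set. Edge coverage: each edge of G has both endpoints in at least one bag. Running intersection: for every vertex, the bags containing it form a connected subtree. All three properties hold, so this is a valid tree decomposition of width max|bag| − 1 = 1, and hence tw(G) ≤ 1.

Yes; width 1.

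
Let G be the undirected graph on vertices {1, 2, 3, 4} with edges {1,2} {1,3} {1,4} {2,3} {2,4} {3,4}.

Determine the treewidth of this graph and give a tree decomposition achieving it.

Treewidth 3.
One optimal decomposition is:
Bags: B1 = {1, 2, 3, 4}
Tree: (single bag)

A single bag containing all 4 vertices is trivially a valid decomposition of width 3. Conversely, {1, 2, 3, 4} is a clique of size 4, and the vertices of any clique must share a bag in every tree decomposition; so some bag has ≥ 4 vertices and tw(G) ≥ 3. Combining the bounds, tw(G) = 3.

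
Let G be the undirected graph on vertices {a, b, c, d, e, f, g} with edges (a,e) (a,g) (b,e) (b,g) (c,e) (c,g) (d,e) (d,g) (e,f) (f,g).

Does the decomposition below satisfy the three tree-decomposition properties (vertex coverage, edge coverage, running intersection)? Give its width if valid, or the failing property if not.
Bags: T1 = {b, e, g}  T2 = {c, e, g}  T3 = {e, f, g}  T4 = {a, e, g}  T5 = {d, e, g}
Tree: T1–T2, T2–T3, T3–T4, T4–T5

Every vertex of G appears in some bag (union = {a, b, c, d, e, f, g}); every edge is covered by a bag; and for each vertex v the set of bags containing v is connected in the bag tree. The decomposition is therefore valid. The largest bag has 3 vertices, so the width is 2.

Yes; width 2.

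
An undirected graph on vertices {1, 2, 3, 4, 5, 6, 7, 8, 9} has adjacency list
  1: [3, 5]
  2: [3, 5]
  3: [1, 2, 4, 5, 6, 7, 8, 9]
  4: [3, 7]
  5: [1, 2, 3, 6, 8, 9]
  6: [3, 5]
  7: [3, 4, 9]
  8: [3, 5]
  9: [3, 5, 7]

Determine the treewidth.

2

A width-2 tree decomposition is:
Bags: B1 = {3, 5, 9}  B2 = {2, 3, 5}  B3 = {3, 7, 9}  B4 = {3, 5, 8}  B5 = {3, 5, 6}  B6 = {3, 4, 7}  B7 = {1, 3, 5}
Tree: B1–B2, B1–B3, B2–B4, B4–B5, B3–B6, B5–B7
Every bag has size at most 3, so the width is 3 − 1 = 2 and tw(G) ≤ 2. For the lower bound, the 3 vertices {3, 4, 7} are pairwise adjacent, and any tree decomposition puts a clique entirely inside one bag — forcing width ≥ 2. Hence tw(G) = 2 exactly.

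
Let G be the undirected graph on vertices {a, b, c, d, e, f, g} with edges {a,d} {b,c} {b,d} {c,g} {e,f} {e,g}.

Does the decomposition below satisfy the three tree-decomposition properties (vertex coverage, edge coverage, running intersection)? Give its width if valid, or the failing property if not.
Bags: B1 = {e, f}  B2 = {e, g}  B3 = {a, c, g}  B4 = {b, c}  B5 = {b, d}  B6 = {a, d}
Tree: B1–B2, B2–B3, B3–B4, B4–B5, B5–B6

No — bags containing vertex a are not connected in the tree.

A tree decomposition must satisfy three properties: every vertex lies in some bag; for every edge, both endpoints lie together in some bag; and for every vertex, the bags containing it form a connected subtree. Here bags containing vertex a are not connected in the tree, so the decomposition is invalid.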